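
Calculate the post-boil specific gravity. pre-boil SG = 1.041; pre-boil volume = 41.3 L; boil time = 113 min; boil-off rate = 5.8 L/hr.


V_post = V_pre − rate·(t/60);  SG_post = 1 + (SG_pre−1)·V_pre/V_post
V_post = 41.3 − 5.8·(113/60) = 30.3767
SG_post = 1 + (1.041 − 1)·41.3/30.3767

1.0557


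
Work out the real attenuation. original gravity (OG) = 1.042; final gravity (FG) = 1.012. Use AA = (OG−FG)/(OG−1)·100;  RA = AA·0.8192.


AA = (1.042 − 1.012)/(1.042 − 1)·100 = 71.4286
RA = 71.4286·0.8192

58.5143 %


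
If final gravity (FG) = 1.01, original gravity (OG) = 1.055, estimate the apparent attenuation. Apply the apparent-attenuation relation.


AA = (OG − FG)/(OG − 1) · 100
AA = (1.055 − 1.01)/(1.055 − 1) · 100

81.8182 %


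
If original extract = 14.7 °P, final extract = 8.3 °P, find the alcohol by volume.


SG = 259/(259 − P);  ABV = (OG − FG)·131.25
OG = 259/(259 − 14.7) = 1.0602
FG = 259/(259 − 8.3) = 1.0331
ABV = (1.0602 − 1.0331)·131.25

3.5522 % ABV


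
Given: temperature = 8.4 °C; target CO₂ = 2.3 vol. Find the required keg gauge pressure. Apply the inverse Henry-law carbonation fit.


psi = vols/(0.01821 + 0.09011·e^(−0.04·T)) − 14.695
psi = 2.3/(0.01821 + 0.09011·e^(−0.04·8.4)) − 14.695

13.1485 psi


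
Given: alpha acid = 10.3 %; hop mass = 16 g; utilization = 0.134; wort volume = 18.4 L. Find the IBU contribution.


IBU = (α/100)·mass·U·1000 / V
IBU = (10.3/100)·16·0.134·1000 / 18.4

12.0017 IBU


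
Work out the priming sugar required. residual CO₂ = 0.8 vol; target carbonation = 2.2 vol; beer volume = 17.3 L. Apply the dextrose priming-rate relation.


sugar = (target − residual)·4.0·V
sugar = (2.2 − 0.8)·4.0·17.3

96.8800 g


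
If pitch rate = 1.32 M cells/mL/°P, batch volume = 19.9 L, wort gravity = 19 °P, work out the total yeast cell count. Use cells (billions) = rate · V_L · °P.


cells = 1.32 · 19.9 · 19

499.0920 billion cells


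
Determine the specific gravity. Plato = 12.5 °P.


SG = 259/(259 − P)
SG = 259/(259 − 12.5)

1.0507


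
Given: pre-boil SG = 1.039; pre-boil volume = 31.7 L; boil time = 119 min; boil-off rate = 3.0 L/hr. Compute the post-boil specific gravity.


V_post = V_pre − rate·(t/60);  SG_post = 1 + (SG_pre−1)·V_pre/V_post
V_post = 31.7 − 3.0·(119/60) = 25.7500
SG_post = 1 + (1.039 − 1)·31.7/25.7500

1.0480


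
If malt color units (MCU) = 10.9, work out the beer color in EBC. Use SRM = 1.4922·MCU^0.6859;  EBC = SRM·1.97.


SRM = 1.4922·10.9^0.6859 = 7.6806
EBC = 7.6806·1.97

15.1309 EBC


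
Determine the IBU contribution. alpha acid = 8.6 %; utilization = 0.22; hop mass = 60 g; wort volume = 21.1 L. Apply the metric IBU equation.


IBU = (α/100)·mass·U·1000 / V
IBU = (8.6/100)·60·0.22·1000 / 21.1

53.8009 IBU


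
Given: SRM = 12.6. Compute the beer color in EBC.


EBC = SRM · 1.97
EBC = 12.6 · 1.97

24.8220 EBC


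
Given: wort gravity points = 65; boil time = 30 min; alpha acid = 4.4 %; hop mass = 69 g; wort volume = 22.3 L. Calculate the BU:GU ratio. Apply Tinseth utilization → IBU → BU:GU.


U = 1.65·0.000125^(GP/1000)·(1−e^(−0.04t))/4.15;  IBU = (α/100)·m·U·1000/V;  BU:GU = IBU/GP
U = 1.65·0.000125^(65/1000)·(1−e^(−0.04·30))/4.15 = 0.1549
IBU = (4.4/100)·69·0.1549·1000/22.3 = 21.0906
BU:GU = 21.0906/65

0.3245


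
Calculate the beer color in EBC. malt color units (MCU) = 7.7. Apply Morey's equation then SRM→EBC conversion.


SRM = 1.4922·MCU^0.6859;  EBC = SRM·1.97
SRM = 1.4922·7.7^0.6859 = 6.0516
EBC = 6.0516·1.97

11.9217 EBC


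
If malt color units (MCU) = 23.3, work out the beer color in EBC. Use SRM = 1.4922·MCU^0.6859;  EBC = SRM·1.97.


SRM = 1.4922·23.3^0.6859 = 12.9329
EBC = 12.9329·1.97

25.4778 EBC


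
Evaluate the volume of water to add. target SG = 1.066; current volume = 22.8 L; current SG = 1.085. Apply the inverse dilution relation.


V_water = V·((SG_curr − 1)/(SG_target − 1) − 1)
V_water = 22.8·((1.085 − 1)/(1.066 − 1) − 1)

6.5636 L


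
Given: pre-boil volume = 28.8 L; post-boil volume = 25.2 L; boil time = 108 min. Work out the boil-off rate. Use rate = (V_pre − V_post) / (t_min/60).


rate = (28.8 − 25.2) / (108/60)

2.0000 L/hr


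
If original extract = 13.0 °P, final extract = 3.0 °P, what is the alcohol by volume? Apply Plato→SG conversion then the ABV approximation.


SG = 259/(259 − P);  ABV = (OG − FG)·131.25
OG = 259/(259 − 13.0) = 1.0528
FG = 259/(259 − 3.0) = 1.0117
ABV = (1.0528 − 1.0117)·131.25

5.3979 % ABV


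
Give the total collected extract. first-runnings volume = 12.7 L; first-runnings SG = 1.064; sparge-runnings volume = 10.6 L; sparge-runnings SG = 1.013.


total = Σ (SG_i − 1)·1000·V_i
first = (1.064 − 1)·1000·12.7 = 812.8000
sparge = (1.013 − 1)·1000·10.6 = 137.8000
total = 812.8000 + 137.8000

950.6000 gravity·L


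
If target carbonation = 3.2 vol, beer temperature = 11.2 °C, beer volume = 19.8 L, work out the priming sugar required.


residual = 14.695·(0.01821 + 0.09011·e^(−0.04·T));  sugar = (target − residual)·4.0·V
residual = 14.695·(0.01821 + 0.09011·e^(−0.04·11.2)) = 1.1136
sugar = (3.2 − 1.1136)·4.0·19.8

165.2419 g


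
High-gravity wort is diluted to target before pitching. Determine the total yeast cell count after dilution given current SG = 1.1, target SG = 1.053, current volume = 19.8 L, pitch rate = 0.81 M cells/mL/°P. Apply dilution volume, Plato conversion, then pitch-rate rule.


V_w = V·((SG_c−1)/(SG_t−1)−1);  °P = 259 − 259/SG_t;  cells = rate·(V+V_w)·°P
V_w = 19.8·((1.1−1)/(1.053−1)−1) = 17.5585
V_final = 19.8 + 17.5585 = 37.3585
°P = 259 − 259/1.053 = 13.0361
cells = 0.81·37.3585·13.0361

394.4769 billion cells


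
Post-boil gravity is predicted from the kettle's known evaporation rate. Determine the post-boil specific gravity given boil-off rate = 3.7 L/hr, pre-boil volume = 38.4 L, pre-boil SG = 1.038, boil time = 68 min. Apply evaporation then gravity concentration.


V_post = V_pre − rate·(t/60);  SG_post = 1 + (SG_pre−1)·V_pre/V_post
V_post = 38.4 − 3.7·(68/60) = 34.2067
SG_post = 1 + (1.038 − 1)·38.4/34.2067

1.0427


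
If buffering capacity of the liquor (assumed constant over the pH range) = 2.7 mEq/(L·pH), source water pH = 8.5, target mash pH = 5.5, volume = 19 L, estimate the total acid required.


acid = buffering capacity · (pH_source − pH_target) · V
acid = 2.7 · (8.5 − 5.5) · 19

153.9000 mEq


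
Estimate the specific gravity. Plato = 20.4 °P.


SG = 259/(259 − P)
SG = 259/(259 − 20.4)

1.0855


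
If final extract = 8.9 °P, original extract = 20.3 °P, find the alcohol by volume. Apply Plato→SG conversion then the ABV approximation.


SG = 259/(259 − P);  ABV = (OG − FG)·131.25
OG = 259/(259 − 20.3) = 1.0850
FG = 259/(259 − 8.9) = 1.0356
ABV = (1.0850 − 1.0356)·131.25

6.4914 % ABV


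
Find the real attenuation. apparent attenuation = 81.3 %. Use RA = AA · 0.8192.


RA = 81.3 · 0.8192

66.6010 %


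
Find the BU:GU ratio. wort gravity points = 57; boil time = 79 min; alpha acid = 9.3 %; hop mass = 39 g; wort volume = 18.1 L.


U = 1.65·0.000125^(GP/1000)·(1−e^(−0.04t))/4.15;  IBU = (α/100)·m·U·1000/V;  BU:GU = IBU/GP
U = 1.65·0.000125^(57/1000)·(1−e^(−0.04·79))/4.15 = 0.2281
IBU = (9.3/100)·39·0.2281·1000/18.1 = 45.7089
BU:GU = 45.7089/57

0.8019


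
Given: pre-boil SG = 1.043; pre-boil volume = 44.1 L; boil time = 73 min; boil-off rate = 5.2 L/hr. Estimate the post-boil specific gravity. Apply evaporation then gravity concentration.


V_post = V_pre − rate·(t/60);  SG_post = 1 + (SG_pre−1)·V_pre/V_post
V_post = 44.1 − 5.2·(73/60) = 37.7733
SG_post = 1 + (1.043 − 1)·44.1/37.7733

1.0502


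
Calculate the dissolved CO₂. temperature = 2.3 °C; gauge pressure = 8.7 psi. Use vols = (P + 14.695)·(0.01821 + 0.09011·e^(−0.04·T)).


vols = (8.7 + 14.695)·(0.01821 + 0.09011·e^(−0.04·2.3))

2.3489 volumes


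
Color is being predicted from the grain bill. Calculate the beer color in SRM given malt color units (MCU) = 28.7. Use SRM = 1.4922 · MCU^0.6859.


SRM = 1.4922 · 28.7^0.6859

14.9207 SRM


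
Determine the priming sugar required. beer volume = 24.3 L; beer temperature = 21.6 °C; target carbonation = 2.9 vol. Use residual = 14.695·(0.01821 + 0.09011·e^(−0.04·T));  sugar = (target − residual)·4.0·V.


residual = 14.695·(0.01821 + 0.09011·e^(−0.04·21.6)) = 0.8257
sugar = (2.9 − 0.8257)·4.0·24.3

201.6223 g


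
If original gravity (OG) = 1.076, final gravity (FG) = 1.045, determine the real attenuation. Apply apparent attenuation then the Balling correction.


AA = (OG−FG)/(OG−1)·100;  RA = AA·0.8192
AA = (1.076 − 1.045)/(1.076 − 1)·100 = 40.7895
RA = 40.7895·0.8192

33.4147 %


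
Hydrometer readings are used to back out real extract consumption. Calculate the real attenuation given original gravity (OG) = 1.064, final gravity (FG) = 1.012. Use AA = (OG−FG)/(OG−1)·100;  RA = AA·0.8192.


AA = (1.064 − 1.012)/(1.064 − 1)·100 = 81.2500
RA = 81.2500·0.8192

66.5600 %


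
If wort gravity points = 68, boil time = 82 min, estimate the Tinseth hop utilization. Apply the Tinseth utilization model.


U = 1.65·0.000125^(GP/1000) · (1 − e^(−0.04·t))/4.15
bigness = 1.65·0.000125^(68/1000) = 0.8955
boil_factor = (1 − e^(−0.04·82))/4.15 = 0.2319
U = 0.8955 · 0.2319

0.2077


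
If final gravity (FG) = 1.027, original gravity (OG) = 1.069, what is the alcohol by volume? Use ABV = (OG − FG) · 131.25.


ABV = (1.069 − 1.027) · 131.25

5.5125 % ABV


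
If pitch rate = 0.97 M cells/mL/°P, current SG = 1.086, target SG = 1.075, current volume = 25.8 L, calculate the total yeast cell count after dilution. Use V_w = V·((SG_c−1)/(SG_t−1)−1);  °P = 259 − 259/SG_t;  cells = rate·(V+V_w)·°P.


V_w = 25.8·((1.086−1)/(1.075−1)−1) = 3.7840
V_final = 25.8 + 3.7840 = 29.5840
°P = 259 − 259/1.075 = 18.0698
cells = 0.97·29.5840·18.0698

518.5387 billion cells


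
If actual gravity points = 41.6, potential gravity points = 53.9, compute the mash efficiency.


efficiency = actual / potential × 100
efficiency = 41.6 / 53.9 × 100

77.1800 %


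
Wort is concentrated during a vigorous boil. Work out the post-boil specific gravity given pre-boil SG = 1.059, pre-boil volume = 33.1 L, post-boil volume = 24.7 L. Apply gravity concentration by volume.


SG_post = 1 + (SG_pre − 1)·V_pre/V_post
pts_pre = (1.059 − 1)·1000 = 59.0000
pts_post = 59.0000·33.1/24.7 = 79.0648
SG_post = 1 + 79.0648/1000

1.0791


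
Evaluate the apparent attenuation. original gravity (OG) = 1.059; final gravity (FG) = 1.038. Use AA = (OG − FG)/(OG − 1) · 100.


AA = (1.059 − 1.038)/(1.059 − 1) · 100

35.5932 %


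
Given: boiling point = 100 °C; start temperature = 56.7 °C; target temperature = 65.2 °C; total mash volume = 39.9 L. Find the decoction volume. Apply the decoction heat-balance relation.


V_dec = V_total·(T_target − T_start)/(T_boil − T_start)
V_dec = 39.9·(65.2 − 56.7)/(100 − 56.7)

7.8326 L


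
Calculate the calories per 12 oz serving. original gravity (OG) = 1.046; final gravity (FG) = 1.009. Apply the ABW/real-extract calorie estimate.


ABW = (OG−FG)·131.25·0.79/FG;  °P = 259 − 259/SG (for OG→OE and FG→AE);  RE = 0.1808·OE + 0.8192·AE;  Cal = (6.9·ABW + 4·(RE−0.1))·FG·3.55
ABW = (1.046 − 1.009)·131.25·0.79/1.009 = 3.8022
OE = 259 − 259/1.046 = 11.3901 °P
AE = 259 − 259/1.009 = 2.3102 °P
RE = 0.1808·11.3901 + 0.8192·2.3102 = 3.9518 °P
Cal = (6.9·3.8022 + 4·(3.9518−0.1))·1.009·3.55

149.1620 kcal


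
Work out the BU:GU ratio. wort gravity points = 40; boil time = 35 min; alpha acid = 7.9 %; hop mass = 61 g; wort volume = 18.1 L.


U = 1.65·0.000125^(GP/1000)·(1−e^(−0.04t))/4.15;  IBU = (α/100)·m·U·1000/V;  BU:GU = IBU/GP
U = 1.65·0.000125^(40/1000)·(1−e^(−0.04·35))/4.15 = 0.2091
IBU = (7.9/100)·61·0.2091·1000/18.1 = 55.6696
BU:GU = 55.6696/40

1.3917


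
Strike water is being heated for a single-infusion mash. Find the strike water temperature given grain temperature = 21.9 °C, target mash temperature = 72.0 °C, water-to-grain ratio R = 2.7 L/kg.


T_strike = (0.41/R)·(T_mash − T_grain) + T_mash
T_strike = (0.41/2.7)·(72.0 − 21.9) + 72.0

79.6078 °C


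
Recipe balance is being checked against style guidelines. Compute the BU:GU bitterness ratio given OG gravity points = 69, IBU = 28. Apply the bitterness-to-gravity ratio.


BU:GU = IBU / OG_points
BU:GU = 28 / 69

0.4058


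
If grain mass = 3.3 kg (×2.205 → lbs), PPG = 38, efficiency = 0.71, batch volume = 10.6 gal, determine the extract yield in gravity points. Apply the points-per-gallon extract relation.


points = lbs × PPG × eff / vol
lbs = 3.3 × 2.205 = 7.2765
points = 7.2765 × 38 × 0.71 / 10.6

18.5208 points


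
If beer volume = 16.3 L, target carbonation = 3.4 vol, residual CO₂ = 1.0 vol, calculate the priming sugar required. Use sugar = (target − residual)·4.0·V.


sugar = (3.4 − 1.0)·4.0·16.3

156.4800 g


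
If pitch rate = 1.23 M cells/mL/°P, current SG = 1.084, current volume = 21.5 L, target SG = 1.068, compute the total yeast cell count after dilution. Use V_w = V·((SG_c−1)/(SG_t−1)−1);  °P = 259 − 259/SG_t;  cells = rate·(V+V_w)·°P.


V_w = 21.5·((1.084−1)/(1.068−1)−1) = 5.0588
V_final = 21.5 + 5.0588 = 26.5588
°P = 259 − 259/1.068 = 16.4906
cells = 1.23·26.5588·16.4906

538.7054 billion cells


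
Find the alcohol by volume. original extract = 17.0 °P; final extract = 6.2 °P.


SG = 259/(259 − P);  ABV = (OG − FG)·131.25
OG = 259/(259 − 17.0) = 1.0702
FG = 259/(259 − 6.2) = 1.0245
ABV = (1.0702 − 1.0245)·131.25

6.0011 % ABV


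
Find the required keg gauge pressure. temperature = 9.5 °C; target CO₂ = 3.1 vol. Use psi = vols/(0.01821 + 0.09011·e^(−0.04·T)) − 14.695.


psi = 3.1/(0.01821 + 0.09011·e^(−0.04·9.5)) − 14.695

24.1362 psi


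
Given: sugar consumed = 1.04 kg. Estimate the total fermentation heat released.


Q = m_sugar · 590 kJ/kg
Q = 1.04 · 590

613.6000 kJ


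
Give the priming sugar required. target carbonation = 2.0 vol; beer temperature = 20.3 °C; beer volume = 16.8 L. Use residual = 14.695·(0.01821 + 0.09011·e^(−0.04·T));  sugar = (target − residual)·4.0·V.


residual = 14.695·(0.01821 + 0.09011·e^(−0.04·20.3)) = 0.8555
sugar = (2.0 − 0.8555)·4.0·16.8

76.9114 g


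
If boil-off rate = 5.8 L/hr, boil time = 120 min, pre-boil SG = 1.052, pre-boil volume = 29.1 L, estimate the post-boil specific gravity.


V_post = V_pre − rate·(t/60);  SG_post = 1 + (SG_pre−1)·V_pre/V_post
V_post = 29.1 − 5.8·(120/60) = 17.5000
SG_post = 1 + (1.052 − 1)·29.1/17.5000

1.0865


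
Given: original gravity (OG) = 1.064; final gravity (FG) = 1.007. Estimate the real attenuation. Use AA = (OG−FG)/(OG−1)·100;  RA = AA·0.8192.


AA = (1.064 − 1.007)/(1.064 − 1)·100 = 89.0625
RA = 89.0625·0.8192

72.9600 %


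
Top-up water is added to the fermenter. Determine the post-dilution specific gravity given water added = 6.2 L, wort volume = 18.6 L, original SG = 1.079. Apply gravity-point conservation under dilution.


SG_new = 1 + (SG_old − 1)·V_old/(V_old + V_water)
pts = (1.079 − 1)·1000·18.6/(18.6 + 6.2) = 59.2500
SG_new = 1 + 59.2500/1000

1.0593


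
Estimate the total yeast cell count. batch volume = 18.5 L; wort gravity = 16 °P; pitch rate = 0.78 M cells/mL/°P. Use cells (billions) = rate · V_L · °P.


cells = 0.78 · 18.5 · 16

230.8800 billion cells


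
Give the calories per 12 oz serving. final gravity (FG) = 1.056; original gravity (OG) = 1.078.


ABW = (OG−FG)·131.25·0.79/FG;  °P = 259 − 259/SG (for OG→OE and FG→AE);  RE = 0.1808·OE + 0.8192·AE;  Cal = (6.9·ABW + 4·(RE−0.1))·FG·3.55
ABW = (1.078 − 1.056)·131.25·0.79/1.056 = 2.1602
OE = 259 − 259/1.078 = 18.7403 °P
AE = 259 − 259/1.056 = 13.7348 °P
RE = 0.1808·18.7403 + 0.8192·13.7348 = 14.6398 °P
Cal = (6.9·2.1602 + 4·(14.6398−0.1))·1.056·3.55

273.9038 kcal


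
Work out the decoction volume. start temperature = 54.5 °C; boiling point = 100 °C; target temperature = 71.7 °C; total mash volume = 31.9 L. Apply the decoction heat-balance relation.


V_dec = V_total·(T_target − T_start)/(T_boil − T_start)
V_dec = 31.9·(71.7 − 54.5)/(100 − 54.5)

12.0589 L


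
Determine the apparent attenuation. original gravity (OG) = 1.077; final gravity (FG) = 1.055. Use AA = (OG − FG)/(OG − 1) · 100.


AA = (1.077 − 1.055)/(1.077 − 1) · 100

28.5714 %


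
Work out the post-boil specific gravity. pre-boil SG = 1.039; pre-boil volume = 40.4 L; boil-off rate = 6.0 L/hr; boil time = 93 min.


V_post = V_pre − rate·(t/60);  SG_post = 1 + (SG_pre−1)·V_pre/V_post
V_post = 40.4 − 6.0·(93/60) = 31.1000
SG_post = 1 + (1.039 − 1)·40.4/31.1000

1.0507


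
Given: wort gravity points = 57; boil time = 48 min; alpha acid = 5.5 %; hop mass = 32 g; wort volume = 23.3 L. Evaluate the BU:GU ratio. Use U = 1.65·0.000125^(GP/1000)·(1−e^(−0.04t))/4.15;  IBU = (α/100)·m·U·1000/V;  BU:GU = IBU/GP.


U = 1.65·0.000125^(57/1000)·(1−e^(−0.04·48))/4.15 = 0.2033
IBU = (5.5/100)·32·0.2033·1000/23.3 = 15.3556
BU:GU = 15.3556/57

0.2694


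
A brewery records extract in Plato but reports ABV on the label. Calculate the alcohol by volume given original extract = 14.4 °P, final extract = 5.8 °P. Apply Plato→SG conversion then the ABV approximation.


SG = 259/(259 − P);  ABV = (OG − FG)·131.25
OG = 259/(259 − 14.4) = 1.0589
FG = 259/(259 − 5.8) = 1.0229
ABV = (1.0589 − 1.0229)·131.25

4.7204 % ABV


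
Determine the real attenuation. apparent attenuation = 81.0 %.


RA = AA · 0.8192
RA = 81.0 · 0.8192

66.3552 %


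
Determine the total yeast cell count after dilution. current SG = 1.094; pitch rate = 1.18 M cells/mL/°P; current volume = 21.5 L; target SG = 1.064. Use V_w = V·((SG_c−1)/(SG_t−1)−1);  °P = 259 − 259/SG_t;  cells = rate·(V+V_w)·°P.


V_w = 21.5·((1.094−1)/(1.064−1)−1) = 10.0781
V_final = 21.5 + 10.0781 = 31.5781
°P = 259 − 259/1.064 = 15.5789
cells = 1.18·31.5781·15.5789

580.5057 billion cells


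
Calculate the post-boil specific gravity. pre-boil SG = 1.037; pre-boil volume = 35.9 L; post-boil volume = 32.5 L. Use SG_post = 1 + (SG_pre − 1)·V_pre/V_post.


pts_pre = (1.037 − 1)·1000 = 37.0000
pts_post = 37.0000·35.9/32.5 = 40.8708
SG_post = 1 + 40.8708/1000

1.0409


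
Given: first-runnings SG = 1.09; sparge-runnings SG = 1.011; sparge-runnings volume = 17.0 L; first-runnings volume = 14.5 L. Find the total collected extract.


total = Σ (SG_i − 1)·1000·V_i
first = (1.09 − 1)·1000·14.5 = 1305.0000
sparge = (1.011 − 1)·1000·17.0 = 187.0000
total = 1305.0000 + 187.0000

1492.0000 gravity·L


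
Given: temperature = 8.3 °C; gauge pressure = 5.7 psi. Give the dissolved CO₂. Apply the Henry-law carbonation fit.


vols = (P + 14.695)·(0.01821 + 0.09011·e^(−0.04·T))
vols = (5.7 + 14.695)·(0.01821 + 0.09011·e^(−0.04·8.3))

1.6900 volumes


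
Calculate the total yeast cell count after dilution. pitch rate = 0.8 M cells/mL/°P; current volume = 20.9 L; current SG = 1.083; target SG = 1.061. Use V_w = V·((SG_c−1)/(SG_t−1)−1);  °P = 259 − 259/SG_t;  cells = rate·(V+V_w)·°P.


V_w = 20.9·((1.083−1)/(1.061−1)−1) = 7.5377
V_final = 20.9 + 7.5377 = 28.4377
°P = 259 − 259/1.061 = 14.8907
cells = 0.8·28.4377·14.8907

338.7652 billion cells


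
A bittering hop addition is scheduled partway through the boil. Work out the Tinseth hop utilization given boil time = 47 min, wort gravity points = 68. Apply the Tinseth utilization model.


U = 1.65·0.000125^(GP/1000) · (1 − e^(−0.04·t))/4.15
bigness = 1.65·0.000125^(68/1000) = 0.8955
boil_factor = (1 − e^(−0.04·47))/4.15 = 0.2042
U = 0.8955 · 0.2042

0.1829


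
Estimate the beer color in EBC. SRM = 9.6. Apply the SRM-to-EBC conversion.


EBC = SRM · 1.97
EBC = 9.6 · 1.97

18.9120 EBC


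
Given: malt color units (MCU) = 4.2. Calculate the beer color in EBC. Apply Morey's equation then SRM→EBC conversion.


SRM = 1.4922·MCU^0.6859;  EBC = SRM·1.97
SRM = 1.4922·4.2^0.6859 = 3.9931
EBC = 3.9931·1.97

7.8665 EBC


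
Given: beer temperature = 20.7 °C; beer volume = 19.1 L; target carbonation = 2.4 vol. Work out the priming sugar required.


residual = 14.695·(0.01821 + 0.09011·e^(−0.04·T));  sugar = (target − residual)·4.0·V
residual = 14.695·(0.01821 + 0.09011·e^(−0.04·20.7)) = 0.8462
sugar = (2.4 − 0.8462)·4.0·19.1

118.7139 g


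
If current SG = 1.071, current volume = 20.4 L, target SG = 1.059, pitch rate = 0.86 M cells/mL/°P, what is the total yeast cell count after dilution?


V_w = V·((SG_c−1)/(SG_t−1)−1);  °P = 259 − 259/SG_t;  cells = rate·(V+V_w)·°P
V_w = 20.4·((1.071−1)/(1.059−1)−1) = 4.1492
V_final = 20.4 + 4.1492 = 24.5492
°P = 259 − 259/1.059 = 14.4297
cells = 0.86·24.5492·14.4297

304.6427 billion cells


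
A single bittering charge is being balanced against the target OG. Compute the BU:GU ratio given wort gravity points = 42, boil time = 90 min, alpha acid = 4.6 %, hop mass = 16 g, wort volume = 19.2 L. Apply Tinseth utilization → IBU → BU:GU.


U = 1.65·0.000125^(GP/1000)·(1−e^(−0.04t))/4.15;  IBU = (α/100)·m·U·1000/V;  BU:GU = IBU/GP
U = 1.65·0.000125^(42/1000)·(1−e^(−0.04·90))/4.15 = 0.2651
IBU = (4.6/100)·16·0.2651·1000/19.2 = 10.1637
BU:GU = 10.1637/42

0.2420


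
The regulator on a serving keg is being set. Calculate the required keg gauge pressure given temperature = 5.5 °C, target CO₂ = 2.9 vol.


psi = vols/(0.01821 + 0.09011·e^(−0.04·T)) − 14.695
psi = 2.9/(0.01821 + 0.09011·e^(−0.04·5.5)) − 14.695

17.3404 psi


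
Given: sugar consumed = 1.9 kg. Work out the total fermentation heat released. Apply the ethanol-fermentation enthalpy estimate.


Q = m_sugar · 590 kJ/kg
Q = 1.9 · 590

1121.0000 kJ


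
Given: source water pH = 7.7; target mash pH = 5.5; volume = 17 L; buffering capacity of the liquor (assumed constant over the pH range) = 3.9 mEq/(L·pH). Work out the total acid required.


acid = buffering capacity · (pH_source − pH_target) · V
acid = 3.9 · (7.7 − 5.5) · 17

145.8600 mEq


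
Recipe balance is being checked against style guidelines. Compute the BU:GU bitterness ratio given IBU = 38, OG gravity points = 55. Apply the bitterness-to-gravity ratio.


BU:GU = IBU / OG_points
BU:GU = 38 / 55

0.6909


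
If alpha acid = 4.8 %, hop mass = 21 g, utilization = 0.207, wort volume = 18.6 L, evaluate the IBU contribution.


IBU = (α/100)·mass·U·1000 / V
IBU = (4.8/100)·21·0.207·1000 / 18.6

11.2181 IBU


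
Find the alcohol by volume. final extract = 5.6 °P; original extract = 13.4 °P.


SG = 259/(259 − P);  ABV = (OG − FG)·131.25
OG = 259/(259 − 13.4) = 1.0546
FG = 259/(259 − 5.6) = 1.0221
ABV = (1.0546 − 1.0221)·131.25

4.2605 % ABV


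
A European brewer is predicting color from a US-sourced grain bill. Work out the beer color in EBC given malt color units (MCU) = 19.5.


SRM = 1.4922·MCU^0.6859;  EBC = SRM·1.97
SRM = 1.4922·19.5^0.6859 = 11.4462
EBC = 11.4462·1.97

22.5490 EBC


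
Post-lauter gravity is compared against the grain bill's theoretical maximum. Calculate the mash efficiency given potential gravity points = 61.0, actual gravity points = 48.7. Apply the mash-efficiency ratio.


efficiency = actual / potential × 100
efficiency = 48.7 / 61.0 × 100

79.8361 %


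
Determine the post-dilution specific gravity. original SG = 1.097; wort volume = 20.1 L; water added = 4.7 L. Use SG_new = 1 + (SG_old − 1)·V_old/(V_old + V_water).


pts = (1.097 − 1)·1000·20.1/(20.1 + 4.7) = 78.6169
SG_new = 1 + 78.6169/1000

1.0786


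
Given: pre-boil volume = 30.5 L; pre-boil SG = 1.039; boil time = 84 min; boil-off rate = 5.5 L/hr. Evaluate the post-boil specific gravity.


V_post = V_pre − rate·(t/60);  SG_post = 1 + (SG_pre−1)·V_pre/V_post
V_post = 30.5 − 5.5·(84/60) = 22.8000
SG_post = 1 + (1.039 − 1)·30.5/22.8000

1.0522


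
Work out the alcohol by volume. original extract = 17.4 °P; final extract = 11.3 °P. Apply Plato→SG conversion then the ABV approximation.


SG = 259/(259 − P);  ABV = (OG − FG)·131.25
OG = 259/(259 − 17.4) = 1.0720
FG = 259/(259 − 11.3) = 1.0456
ABV = (1.0720 − 1.0456)·131.25

3.4650 % ABV


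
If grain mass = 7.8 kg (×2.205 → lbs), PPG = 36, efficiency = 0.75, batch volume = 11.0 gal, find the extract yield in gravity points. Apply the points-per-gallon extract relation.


points = lbs × PPG × eff / vol
lbs = 7.8 × 2.205 = 17.1990
points = 17.1990 × 36 × 0.75 / 11.0

42.2157 points


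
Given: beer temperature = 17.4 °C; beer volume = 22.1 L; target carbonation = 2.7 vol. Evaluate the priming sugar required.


residual = 14.695·(0.01821 + 0.09011·e^(−0.04·T));  sugar = (target − residual)·4.0·V
residual = 14.695·(0.01821 + 0.09011·e^(−0.04·17.4)) = 0.9278
sugar = (2.7 − 0.9278)·4.0·22.1

156.6631 g


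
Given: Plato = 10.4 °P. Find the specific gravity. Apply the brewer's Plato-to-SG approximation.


SG = 259/(259 − P)
SG = 259/(259 − 10.4)

1.0418


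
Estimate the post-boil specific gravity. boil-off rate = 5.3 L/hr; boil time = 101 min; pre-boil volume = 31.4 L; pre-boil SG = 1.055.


V_post = V_pre − rate·(t/60);  SG_post = 1 + (SG_pre−1)·V_pre/V_post
V_post = 31.4 − 5.3·(101/60) = 22.4783
SG_post = 1 + (1.055 − 1)·31.4/22.4783

1.0768


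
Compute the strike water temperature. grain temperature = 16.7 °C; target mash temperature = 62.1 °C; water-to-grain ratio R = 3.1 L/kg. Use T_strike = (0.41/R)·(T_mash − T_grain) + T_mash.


T_strike = (0.41/3.1)·(62.1 − 16.7) + 62.1

68.1045 °C


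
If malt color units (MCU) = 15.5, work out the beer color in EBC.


SRM = 1.4922·MCU^0.6859;  EBC = SRM·1.97
SRM = 1.4922·15.5^0.6859 = 9.7786
EBC = 9.7786·1.97

19.2638 EBC


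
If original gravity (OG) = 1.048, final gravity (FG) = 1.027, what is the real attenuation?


AA = (OG−FG)/(OG−1)·100;  RA = AA·0.8192
AA = (1.048 − 1.027)/(1.048 − 1)·100 = 43.7500
RA = 43.7500·0.8192

35.8400 %


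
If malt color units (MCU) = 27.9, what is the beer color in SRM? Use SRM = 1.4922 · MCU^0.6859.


SRM = 1.4922 · 27.9^0.6859

14.6341 SRM


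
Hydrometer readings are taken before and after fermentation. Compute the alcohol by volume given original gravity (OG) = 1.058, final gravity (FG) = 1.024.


ABV = (OG − FG) · 131.25
ABV = (1.058 − 1.024) · 131.25

4.4625 % ABV


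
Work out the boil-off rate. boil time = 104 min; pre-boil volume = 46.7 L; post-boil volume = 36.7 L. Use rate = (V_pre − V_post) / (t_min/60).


rate = (46.7 − 36.7) / (104/60)

5.7692 L/hr


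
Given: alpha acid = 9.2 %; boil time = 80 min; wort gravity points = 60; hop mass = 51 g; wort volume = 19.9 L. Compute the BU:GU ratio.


U = 1.65·0.000125^(GP/1000)·(1−e^(−0.04t))/4.15;  IBU = (α/100)·m·U·1000/V;  BU:GU = IBU/GP
U = 1.65·0.000125^(60/1000)·(1−e^(−0.04·80))/4.15 = 0.2224
IBU = (9.2/100)·51·0.2224·1000/19.9 = 52.4423
BU:GU = 52.4423/60

0.8740


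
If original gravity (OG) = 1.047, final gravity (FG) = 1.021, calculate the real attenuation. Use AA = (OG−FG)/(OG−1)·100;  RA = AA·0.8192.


AA = (1.047 − 1.021)/(1.047 − 1)·100 = 55.3191
RA = 55.3191·0.8192

45.3174 %


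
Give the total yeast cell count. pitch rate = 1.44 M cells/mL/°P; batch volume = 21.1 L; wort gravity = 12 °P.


cells (billions) = rate · V_L · °P
cells = 1.44 · 21.1 · 12

364.6080 billion cells


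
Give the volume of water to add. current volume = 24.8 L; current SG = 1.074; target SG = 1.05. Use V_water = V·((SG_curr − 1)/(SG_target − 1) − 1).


V_water = 24.8·((1.074 − 1)/(1.05 − 1) − 1)

11.9040 L


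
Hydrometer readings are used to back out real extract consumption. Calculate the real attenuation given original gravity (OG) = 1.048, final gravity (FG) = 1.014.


AA = (OG−FG)/(OG−1)·100;  RA = AA·0.8192
AA = (1.048 − 1.014)/(1.048 − 1)·100 = 70.8333
RA = 70.8333·0.8192

58.0267 %


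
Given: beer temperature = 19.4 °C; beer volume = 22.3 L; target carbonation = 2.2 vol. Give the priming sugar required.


residual = 14.695·(0.01821 + 0.09011·e^(−0.04·T));  sugar = (target − residual)·4.0·V
residual = 14.695·(0.01821 + 0.09011·e^(−0.04·19.4)) = 0.8770
sugar = (2.2 − 0.8770)·4.0·22.3

118.0085 g


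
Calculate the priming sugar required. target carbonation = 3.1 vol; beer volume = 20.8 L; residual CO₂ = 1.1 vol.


sugar = (target − residual)·4.0·V
sugar = (3.1 − 1.1)·4.0·20.8

166.4000 g


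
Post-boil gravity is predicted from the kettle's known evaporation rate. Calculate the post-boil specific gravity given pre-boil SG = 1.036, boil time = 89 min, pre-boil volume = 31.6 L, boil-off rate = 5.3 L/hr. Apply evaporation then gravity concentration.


V_post = V_pre − rate·(t/60);  SG_post = 1 + (SG_pre−1)·V_pre/V_post
V_post = 31.6 − 5.3·(89/60) = 23.7383
SG_post = 1 + (1.036 − 1)·31.6/23.7383

1.0479


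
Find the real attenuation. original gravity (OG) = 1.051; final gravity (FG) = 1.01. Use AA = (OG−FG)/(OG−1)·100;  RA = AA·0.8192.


AA = (1.051 − 1.01)/(1.051 − 1)·100 = 80.3922
RA = 80.3922·0.8192

65.8573 %


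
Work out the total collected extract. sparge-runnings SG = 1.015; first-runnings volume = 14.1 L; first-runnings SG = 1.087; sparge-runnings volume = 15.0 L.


total = Σ (SG_i − 1)·1000·V_i
first = (1.087 − 1)·1000·14.1 = 1226.7000
sparge = (1.015 − 1)·1000·15.0 = 225.0000
total = 1226.7000 + 225.0000

1451.7000 gravity·L


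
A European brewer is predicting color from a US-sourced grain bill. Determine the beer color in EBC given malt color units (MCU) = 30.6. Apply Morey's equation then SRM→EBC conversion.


SRM = 1.4922·MCU^0.6859;  EBC = SRM·1.97
SRM = 1.4922·30.6^0.6859 = 15.5913
EBC = 15.5913·1.97

30.7149 EBC


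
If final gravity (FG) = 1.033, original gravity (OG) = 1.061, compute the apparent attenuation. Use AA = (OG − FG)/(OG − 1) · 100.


AA = (1.061 − 1.033)/(1.061 − 1) · 100

45.9016 %


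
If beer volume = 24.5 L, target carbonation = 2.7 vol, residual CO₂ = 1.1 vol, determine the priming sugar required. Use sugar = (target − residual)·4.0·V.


sugar = (2.7 − 1.1)·4.0·24.5

156.8000 g


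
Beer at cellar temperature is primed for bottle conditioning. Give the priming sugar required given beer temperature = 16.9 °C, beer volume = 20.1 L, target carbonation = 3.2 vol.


residual = 14.695·(0.01821 + 0.09011·e^(−0.04·T));  sugar = (target − residual)·4.0·V
residual = 14.695·(0.01821 + 0.09011·e^(−0.04·16.9)) = 0.9411
sugar = (3.2 − 0.9411)·4.0·20.1

181.6132 g


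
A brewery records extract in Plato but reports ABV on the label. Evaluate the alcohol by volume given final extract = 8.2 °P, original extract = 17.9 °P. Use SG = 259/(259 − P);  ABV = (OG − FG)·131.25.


OG = 259/(259 − 17.9) = 1.0742
FG = 259/(259 − 8.2) = 1.0327
ABV = (1.0742 − 1.0327)·131.25

5.4531 % ABV


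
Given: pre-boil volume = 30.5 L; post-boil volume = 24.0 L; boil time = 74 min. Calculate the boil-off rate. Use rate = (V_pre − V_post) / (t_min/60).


rate = (30.5 − 24.0) / (74/60)

5.2703 L/hr


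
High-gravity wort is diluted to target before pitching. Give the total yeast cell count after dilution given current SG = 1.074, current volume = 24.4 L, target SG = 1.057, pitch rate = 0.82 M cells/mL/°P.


V_w = V·((SG_c−1)/(SG_t−1)−1);  °P = 259 − 259/SG_t;  cells = rate·(V+V_w)·°P
V_w = 24.4·((1.074−1)/(1.057−1)−1) = 7.2772
V_final = 24.4 + 7.2772 = 31.6772
°P = 259 − 259/1.057 = 13.9669
cells = 0.82·31.6772·13.9669

362.7941 billion cells


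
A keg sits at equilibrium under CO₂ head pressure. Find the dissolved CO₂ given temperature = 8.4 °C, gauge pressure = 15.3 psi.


vols = (P + 14.695)·(0.01821 + 0.09011·e^(−0.04·T))
vols = (15.3 + 14.695)·(0.01821 + 0.09011·e^(−0.04·8.4))

2.4777 volumes


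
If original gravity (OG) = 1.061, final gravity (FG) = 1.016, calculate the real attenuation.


AA = (OG−FG)/(OG−1)·100;  RA = AA·0.8192
AA = (1.061 − 1.016)/(1.061 − 1)·100 = 73.7705
RA = 73.7705·0.8192

60.4328 %


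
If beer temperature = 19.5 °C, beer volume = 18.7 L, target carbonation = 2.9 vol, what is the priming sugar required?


residual = 14.695·(0.01821 + 0.09011·e^(−0.04·T));  sugar = (target − residual)·4.0·V
residual = 14.695·(0.01821 + 0.09011·e^(−0.04·19.5)) = 0.8746
sugar = (2.9 − 0.8746)·4.0·18.7

151.4998 g


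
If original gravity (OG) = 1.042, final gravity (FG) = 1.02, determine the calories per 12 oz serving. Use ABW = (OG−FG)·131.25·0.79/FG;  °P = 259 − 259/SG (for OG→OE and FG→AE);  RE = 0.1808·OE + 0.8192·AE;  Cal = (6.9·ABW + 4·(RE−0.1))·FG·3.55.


ABW = (1.042 − 1.02)·131.25·0.79/1.02 = 2.2364
OE = 259 − 259/1.042 = 10.4395 °P
AE = 259 − 259/1.02 = 5.0784 °P
RE = 0.1808·10.4395 + 0.8192·5.0784 = 6.0477 °P
Cal = (6.9·2.2364 + 4·(6.0477−0.1))·1.02·3.55

142.0229 kcal


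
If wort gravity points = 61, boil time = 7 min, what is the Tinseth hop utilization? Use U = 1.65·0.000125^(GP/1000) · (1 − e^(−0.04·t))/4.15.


bigness = 1.65·0.000125^(61/1000) = 0.9537
boil_factor = (1 − e^(−0.04·7))/4.15 = 0.0588
U = 0.9537 · 0.0588

0.0561


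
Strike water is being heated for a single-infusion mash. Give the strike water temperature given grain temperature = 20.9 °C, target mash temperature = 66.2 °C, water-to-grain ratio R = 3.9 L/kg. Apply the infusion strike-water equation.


T_strike = (0.41/R)·(T_mash − T_grain) + T_mash
T_strike = (0.41/3.9)·(66.2 − 20.9) + 66.2

70.9623 °C


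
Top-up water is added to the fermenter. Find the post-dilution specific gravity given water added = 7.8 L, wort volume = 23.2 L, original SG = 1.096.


SG_new = 1 + (SG_old − 1)·V_old/(V_old + V_water)
pts = (1.096 − 1)·1000·23.2/(23.2 + 7.8) = 71.8452
SG_new = 1 + 71.8452/1000

1.0718


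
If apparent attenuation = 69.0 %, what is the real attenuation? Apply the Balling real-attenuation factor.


RA = AA · 0.8192
RA = 69.0 · 0.8192

56.5248 %


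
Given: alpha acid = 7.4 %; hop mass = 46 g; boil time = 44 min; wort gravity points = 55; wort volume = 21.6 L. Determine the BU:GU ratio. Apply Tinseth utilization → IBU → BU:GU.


U = 1.65·0.000125^(GP/1000)·(1−e^(−0.04t))/4.15;  IBU = (α/100)·m·U·1000/V;  BU:GU = IBU/GP
U = 1.65·0.000125^(55/1000)·(1−e^(−0.04·44))/4.15 = 0.2008
IBU = (7.4/100)·46·0.2008·1000/21.6 = 31.6452
BU:GU = 31.6452/55

0.5754


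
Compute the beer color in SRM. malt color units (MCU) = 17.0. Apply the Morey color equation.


SRM = 1.4922 · MCU^0.6859
SRM = 1.4922 · 17.0^0.6859

10.4182 SRM


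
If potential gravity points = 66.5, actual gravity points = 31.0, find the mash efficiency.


efficiency = actual / potential × 100
efficiency = 31.0 / 66.5 × 100

46.6165 %


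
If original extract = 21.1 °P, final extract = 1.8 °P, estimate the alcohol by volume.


SG = 259/(259 − P);  ABV = (OG − FG)·131.25
OG = 259/(259 − 21.1) = 1.0887
FG = 259/(259 − 1.8) = 1.0070
ABV = (1.0887 − 1.0070)·131.25

10.7224 % ABV


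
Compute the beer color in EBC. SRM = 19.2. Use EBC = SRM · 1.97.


EBC = 19.2 · 1.97

37.8240 EBC


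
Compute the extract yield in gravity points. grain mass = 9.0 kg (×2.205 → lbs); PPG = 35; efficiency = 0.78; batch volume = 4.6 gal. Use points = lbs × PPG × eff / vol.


lbs = 9.0 × 2.205 = 19.8450
points = 19.8450 × 35 × 0.78 / 4.6

117.7758 points


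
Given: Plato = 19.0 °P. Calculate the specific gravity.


SG = 259/(259 − P)
SG = 259/(259 − 19.0)

1.0792


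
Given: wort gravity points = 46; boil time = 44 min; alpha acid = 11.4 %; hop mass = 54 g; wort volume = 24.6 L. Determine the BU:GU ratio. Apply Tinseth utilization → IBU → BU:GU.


U = 1.65·0.000125^(GP/1000)·(1−e^(−0.04t))/4.15;  IBU = (α/100)·m·U·1000/V;  BU:GU = IBU/GP
U = 1.65·0.000125^(46/1000)·(1−e^(−0.04·44))/4.15 = 0.2177
IBU = (11.4/100)·54·0.2177·1000/24.6 = 54.4834
BU:GU = 54.4834/46

1.1844


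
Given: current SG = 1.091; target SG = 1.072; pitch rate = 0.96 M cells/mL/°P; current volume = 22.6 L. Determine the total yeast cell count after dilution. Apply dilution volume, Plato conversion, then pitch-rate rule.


V_w = V·((SG_c−1)/(SG_t−1)−1);  °P = 259 − 259/SG_t;  cells = rate·(V+V_w)·°P
V_w = 22.6·((1.091−1)/(1.072−1)−1) = 5.9639
V_final = 22.6 + 5.9639 = 28.5639
°P = 259 − 259/1.072 = 17.3955
cells = 0.96·28.5639·17.3955

477.0084 billion cells


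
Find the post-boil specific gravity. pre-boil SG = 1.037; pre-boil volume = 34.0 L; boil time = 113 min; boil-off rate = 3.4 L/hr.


V_post = V_pre − rate·(t/60);  SG_post = 1 + (SG_pre−1)·V_pre/V_post
V_post = 34.0 − 3.4·(113/60) = 27.5967
SG_post = 1 + (1.037 − 1)·34.0/27.5967

1.0456


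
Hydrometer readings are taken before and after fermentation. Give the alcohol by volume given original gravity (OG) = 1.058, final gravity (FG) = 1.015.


ABV = (OG − FG) · 131.25
ABV = (1.058 − 1.015) · 131.25

5.6438 % ABV


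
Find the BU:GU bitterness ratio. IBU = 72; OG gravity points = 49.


BU:GU = IBU / OG_points
BU:GU = 72 / 49

1.4694


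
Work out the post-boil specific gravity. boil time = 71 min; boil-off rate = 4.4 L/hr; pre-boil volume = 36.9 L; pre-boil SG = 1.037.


V_post = V_pre − rate·(t/60);  SG_post = 1 + (SG_pre−1)·V_pre/V_post
V_post = 36.9 − 4.4·(71/60) = 31.6933
SG_post = 1 + (1.037 − 1)·36.9/31.6933

1.0431


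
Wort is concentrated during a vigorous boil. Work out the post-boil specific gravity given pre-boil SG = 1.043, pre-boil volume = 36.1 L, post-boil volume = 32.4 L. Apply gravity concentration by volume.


SG_post = 1 + (SG_pre − 1)·V_pre/V_post
pts_pre = (1.043 − 1)·1000 = 43.0000
pts_post = 43.0000·36.1/32.4 = 47.9105
SG_post = 1 + 47.9105/1000

1.0479


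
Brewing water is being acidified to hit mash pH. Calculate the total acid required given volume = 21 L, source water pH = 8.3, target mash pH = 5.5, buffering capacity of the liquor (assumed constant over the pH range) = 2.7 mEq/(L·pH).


acid = buffering capacity · (pH_source − pH_target) · V
acid = 2.7 · (8.3 − 5.5) · 21

158.7600 mEq


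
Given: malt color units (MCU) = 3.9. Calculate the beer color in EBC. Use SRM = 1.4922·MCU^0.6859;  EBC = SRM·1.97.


SRM = 1.4922·3.9^0.6859 = 3.7952
EBC = 3.7952·1.97

7.4766 EBC


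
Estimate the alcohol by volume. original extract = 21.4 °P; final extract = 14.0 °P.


SG = 259/(259 − P);  ABV = (OG − FG)·131.25
OG = 259/(259 − 21.4) = 1.0901
FG = 259/(259 − 14.0) = 1.0571
ABV = (1.0901 − 1.0571)·131.25

4.3213 % ABV


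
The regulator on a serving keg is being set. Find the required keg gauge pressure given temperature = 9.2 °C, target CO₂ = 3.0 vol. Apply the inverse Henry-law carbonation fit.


psi = vols/(0.01821 + 0.09011·e^(−0.04·T)) − 14.695
psi = 3.0/(0.01821 + 0.09011·e^(−0.04·9.2)) − 14.695

22.5366 psi
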